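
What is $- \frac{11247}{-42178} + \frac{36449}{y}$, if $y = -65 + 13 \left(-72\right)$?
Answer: $- \frac{218012525}{6031454} \approx -36.146$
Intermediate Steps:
$y = -1001$ ($y = -65 - 936 = -1001$)
$- \frac{11247}{-42178} + \frac{36449}{y} = - \frac{11247}{-42178} + \frac{36449}{-1001} = \left(-11247\right) \left(- \frac{1}{42178}\right) + 36449 \left(- \frac{1}{1001}\right) = \frac{11247}{42178} - \frac{5207}{143} = - \frac{218012525}{6031454}$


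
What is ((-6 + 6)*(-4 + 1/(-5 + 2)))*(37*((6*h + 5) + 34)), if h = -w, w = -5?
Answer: 0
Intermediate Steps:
h = 5 (h = -1*(-5) = 5)
((-6 + 6)*(-4 + 1/(-5 + 2)))*(37*((6*h + 5) + 34)) = ((-6 + 6)*(-4 + 1/(-5 + 2)))*(37*((6*5 + 5) + 34)) = (0*(-4 + 1/(-3)))*(37*((30 + 5) + 34)) = (0*(-4 - 1/3))*(37*(35 + 34)) = (0*(-13/3))*(37*69) = 0*2553 = 0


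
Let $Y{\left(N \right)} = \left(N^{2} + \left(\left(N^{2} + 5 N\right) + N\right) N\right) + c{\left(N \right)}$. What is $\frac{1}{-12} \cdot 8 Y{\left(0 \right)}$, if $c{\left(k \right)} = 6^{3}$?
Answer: $-144$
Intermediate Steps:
$c{\left(k \right)} = 216$
$Y{\left(N \right)} = 216 + N^{2} + N \left(N^{2} + 6 N\right)$ ($Y{\left(N \right)} = \left(N^{2} + \left(\left(N^{2} + 5 N\right) + N\right) N\right) + 216 = \left(N^{2} + \left(N^{2} + 6 N\right) N\right) + 216 = \left(N^{2} + N \left(N^{2} + 6 N\right)\right) + 216 = 216 + N^{2} + N \left(N^{2} + 6 N\right)$)
$\frac{1}{-12} \cdot 8 Y{\left(0 \right)} = \frac{1}{-12} \cdot 8 \left(216 + 0^{3} + 7 \cdot 0^{2}\right) = \left(- \frac{1}{12}\right) 8 \left(216 + 0 + 7 \cdot 0\right) = - \frac{2 \left(216 + 0 + 0\right)}{3} = \left(- \frac{2}{3}\right) 216 = -144$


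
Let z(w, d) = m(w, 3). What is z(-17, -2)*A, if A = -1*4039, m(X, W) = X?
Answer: 68663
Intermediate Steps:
z(w, d) = w
A = -4039
z(-17, -2)*A = -17*(-4039) = 68663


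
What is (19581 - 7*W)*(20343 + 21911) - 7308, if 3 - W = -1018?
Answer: 525378928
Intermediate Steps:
W = 1021 (W = 3 - 1*(-1018) = 3 + 1018 = 1021)
(19581 - 7*W)*(20343 + 21911) - 7308 = (19581 - 7*1021)*(20343 + 21911) - 7308 = (19581 - 7147)*42254 - 7308 = 12434*42254 - 7308 = 525386236 - 7308 = 525378928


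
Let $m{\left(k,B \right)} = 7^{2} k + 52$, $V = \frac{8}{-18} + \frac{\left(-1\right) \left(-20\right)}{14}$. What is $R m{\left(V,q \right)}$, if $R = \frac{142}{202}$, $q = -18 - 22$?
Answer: $\frac{64042}{909} \approx 70.453$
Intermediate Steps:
$V = \frac{62}{63}$ ($V = 8 \left(- \frac{1}{18}\right) + 20 \cdot \frac{1}{14} = - \frac{4}{9} + \frac{10}{7} = \frac{62}{63} \approx 0.98413$)
$q = -40$
$m{\left(k,B \right)} = 52 + 49 k$ ($m{\left(k,B \right)} = 49 k + 52 = 52 + 49 k$)
$R = \frac{71}{101}$ ($R = 142 \cdot \frac{1}{202} = \frac{71}{101} \approx 0.70297$)
$R m{\left(V,q \right)} = \frac{71 \left(52 + 49 \cdot \frac{62}{63}\right)}{101} = \frac{71 \left(52 + \frac{434}{9}\right)}{101} = \frac{71}{101} \cdot \frac{902}{9} = \frac{64042}{909}$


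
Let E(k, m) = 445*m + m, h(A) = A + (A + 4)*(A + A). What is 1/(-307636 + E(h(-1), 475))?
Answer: -1/95786 ≈ -1.0440e-5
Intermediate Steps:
h(A) = A + 2*A*(4 + A) (h(A) = A + (4 + A)*(2*A) = A + 2*A*(4 + A))
E(k, m) = 446*m
1/(-307636 + E(h(-1), 475)) = 1/(-307636 + 446*475) = 1/(-307636 + 211850) = 1/(-95786) = -1/95786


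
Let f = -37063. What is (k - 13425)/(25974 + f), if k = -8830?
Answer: 22255/11089 ≈ 2.0069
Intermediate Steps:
(k - 13425)/(25974 + f) = (-8830 - 13425)/(25974 - 37063) = -22255/(-11089) = -22255*(-1/11089) = 22255/11089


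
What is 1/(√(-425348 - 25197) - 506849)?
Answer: -506849/256896359346 - I*√450545/256896359346 ≈ -1.973e-6 - 2.6128e-9*I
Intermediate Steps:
1/(√(-425348 - 25197) - 506849) = 1/(√(-450545) - 506849) = 1/(I*√450545 - 506849) = 1/(-506849 + I*√450545)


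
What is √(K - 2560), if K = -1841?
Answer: 3*I*√489 ≈ 66.34*I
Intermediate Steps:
√(K - 2560) = √(-1841 - 2560) = √(-4401) = 3*I*√489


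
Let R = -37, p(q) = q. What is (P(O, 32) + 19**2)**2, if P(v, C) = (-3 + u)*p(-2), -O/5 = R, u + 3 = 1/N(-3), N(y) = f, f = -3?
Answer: 1256641/9 ≈ 1.3963e+5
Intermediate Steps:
N(y) = -3
u = -10/3 (u = -3 + 1/(-3) = -3 + 1*(-1/3) = -3 - 1/3 = -10/3 ≈ -3.3333)
O = 185 (O = -5*(-37) = 185)
P(v, C) = 38/3 (P(v, C) = (-3 - 10/3)*(-2) = -19/3*(-2) = 38/3)
(P(O, 32) + 19**2)**2 = (38/3 + 19**2)**2 = (38/3 + 361)**2 = (1121/3)**2 = 1256641/9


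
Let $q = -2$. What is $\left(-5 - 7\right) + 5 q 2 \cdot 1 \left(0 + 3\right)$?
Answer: $-72$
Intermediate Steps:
$\left(-5 - 7\right) + 5 q 2 \cdot 1 \left(0 + 3\right) = \left(-5 - 7\right) + 5 \left(-2\right) 2 \cdot 1 \left(0 + 3\right) = -12 + \left(-10\right) 2 \cdot 1 \cdot 3 = -12 - 60 = -72$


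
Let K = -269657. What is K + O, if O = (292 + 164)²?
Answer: -61721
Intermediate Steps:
O = 207936 (O = 456² = 207936)
K + O = -269657 + 207936 = -61721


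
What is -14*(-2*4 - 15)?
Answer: 322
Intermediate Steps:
-14*(-2*4 - 15) = -14*(-8 - 15) = -14*(-23) = 322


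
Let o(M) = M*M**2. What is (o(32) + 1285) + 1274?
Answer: 35327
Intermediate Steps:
o(M) = M**3
(o(32) + 1285) + 1274 = (32**3 + 1285) + 1274 = (32768 + 1285) + 1274 = 34053 + 1274 = 35327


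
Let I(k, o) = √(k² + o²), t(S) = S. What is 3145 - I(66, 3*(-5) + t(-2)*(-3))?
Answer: 3145 - 3*√493 ≈ 3078.4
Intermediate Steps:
3145 - I(66, 3*(-5) + t(-2)*(-3)) = 3145 - √(66² + (3*(-5) - 2*(-3))²) = 3145 - √(4356 + (-15 + 6)²) = 3145 - √(4356 + (-9)²) = 3145 - √(4356 + 81) = 3145 - √4437 = 3145 - 3*√493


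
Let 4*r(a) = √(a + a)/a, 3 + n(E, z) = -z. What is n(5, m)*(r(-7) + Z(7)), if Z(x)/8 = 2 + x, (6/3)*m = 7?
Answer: -468 + 13*I*√14/56 ≈ -468.0 + 0.8686*I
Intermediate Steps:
m = 7/2 (m = (½)*7 = 7/2 ≈ 3.5000)
n(E, z) = -3 - z
r(a) = √2/(4*√a) (r(a) = (√(a + a)/a)/4 = (√(2*a)/a)/4 = ((√2*√a)/a)/4 = (√2/√a)/4 = √2/(4*√a))
Z(x) = 16 + 8*x (Z(x) = 8*(2 + x) = 16 + 8*x)
n(5, m)*(r(-7) + Z(7)) = (-3 - 1*7/2)*(√2/(4*√(-7)) + (16 + 8*7)) = (-3 - 7/2)*(√2*(-I*√7/7)/4 + (16 + 56)) = -13*(-I*√14/28 + 72)/2 = -13*(72 - I*√14/28)/2 = -468 + 13*I*√14/56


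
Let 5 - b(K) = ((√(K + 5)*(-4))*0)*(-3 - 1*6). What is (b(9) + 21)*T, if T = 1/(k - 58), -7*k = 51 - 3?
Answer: -91/227 ≈ -0.40088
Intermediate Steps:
k = -48/7 (k = -(51 - 3)/7 = -⅐*48 = -48/7 ≈ -6.8571)
T = -7/454 (T = 1/(-48/7 - 58) = 1/(-454/7) = -7/454 ≈ -0.015418)
b(K) = 5 (b(K) = 5 - (√(K + 5)*(-4))*0*(-3 - 1*6) = 5 - (√(5 + K)*(-4))*0*(-3 - 6) = 5 - -4*√(5 + K)*0*(-9) = 5 - 0*(-9) = 5 - 1*0 = 5 + 0 = 5)
(b(9) + 21)*T = (5 + 21)*(-7/454) = 26*(-7/454) = -91/227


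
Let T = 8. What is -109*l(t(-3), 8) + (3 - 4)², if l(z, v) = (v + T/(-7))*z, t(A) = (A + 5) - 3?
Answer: 5239/7 ≈ 748.43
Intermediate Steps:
t(A) = 2 + A (t(A) = (5 + A) - 3 = 2 + A)
l(z, v) = z*(-8/7 + v) (l(z, v) = (v + 8/(-7))*z = (v + 8*(-⅐))*z = (v - 8/7)*z = (-8/7 + v)*z = z*(-8/7 + v))
-109*l(t(-3), 8) + (3 - 4)² = -109*(2 - 3)*(-8 + 7*8)/7 + (3 - 4)² = -109*(-1)*(-8 + 56)/7 + (-1)² = -109*(-1)*48/7 + 1 = -109*(-48/7) + 1 = 5232/7 + 1 = 5239/7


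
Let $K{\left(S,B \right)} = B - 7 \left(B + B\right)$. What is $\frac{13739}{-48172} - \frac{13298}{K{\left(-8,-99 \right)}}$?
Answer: $- \frac{658273349}{61997364} \approx -10.618$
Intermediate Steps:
$K{\left(S,B \right)} = - 13 B$ ($K{\left(S,B \right)} = B - 7 \cdot 2 B = B - 14 B = - 13 B$)
$\frac{13739}{-48172} - \frac{13298}{K{\left(-8,-99 \right)}} = \frac{13739}{-48172} - \frac{13298}{\left(-13\right) \left(-99\right)} = 13739 \left(- \frac{1}{48172}\right) - \frac{13298}{1287} = - \frac{13739}{48172} - \frac{13298}{1287} = - \frac{658273349}{61997364}$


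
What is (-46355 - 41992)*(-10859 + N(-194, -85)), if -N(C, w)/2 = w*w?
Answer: 2235974223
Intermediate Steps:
N(C, w) = -2*w² (N(C, w) = -2*w*w = -2*w²)
(-46355 - 41992)*(-10859 + N(-194, -85)) = (-46355 - 41992)*(-10859 - 2*(-85)²) = -88347*(-10859 - 2*7225) = -88347*(-10859 - 14450) = -88347*(-25309) = 2235974223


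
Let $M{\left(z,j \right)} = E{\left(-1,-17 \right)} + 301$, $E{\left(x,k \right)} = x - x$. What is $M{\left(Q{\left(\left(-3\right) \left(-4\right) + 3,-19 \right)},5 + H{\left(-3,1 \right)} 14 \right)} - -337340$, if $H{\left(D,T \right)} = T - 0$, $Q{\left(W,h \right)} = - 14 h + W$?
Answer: $337641$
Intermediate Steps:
$E{\left(x,k \right)} = 0$
$Q{\left(W,h \right)} = W - 14 h$
$H{\left(D,T \right)} = T$ ($H{\left(D,T \right)} = T + 0 = T$)
$M{\left(z,j \right)} = 301$ ($M{\left(z,j \right)} = 0 + 301 = 301$)
$M{\left(Q{\left(\left(-3\right) \left(-4\right) + 3,-19 \right)},5 + H{\left(-3,1 \right)} 14 \right)} - -337340 = 301 - -337340 = 301 + 337340 = 337641$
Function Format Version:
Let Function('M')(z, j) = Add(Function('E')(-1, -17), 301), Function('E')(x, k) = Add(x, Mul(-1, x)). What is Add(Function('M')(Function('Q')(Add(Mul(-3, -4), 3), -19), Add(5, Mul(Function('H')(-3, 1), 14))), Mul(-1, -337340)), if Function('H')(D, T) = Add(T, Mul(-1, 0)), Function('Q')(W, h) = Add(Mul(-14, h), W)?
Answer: 337641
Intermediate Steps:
Function('E')(x, k) = 0
Function('Q')(W, h) = Add(W, Mul(-14, h))
Function('H')(D, T) = T (Function('H')(D, T) = Add(T, 0) = T)
Function('M')(z, j) = 301 (Function('M')(z, j) = Add(0, 301) = 301)
Add(Function('M')(Function('Q')(Add(Mul(-3, -4), 3), -19), Add(5, Mul(Function('H')(-3, 1), 14))), Mul(-1, -337340)) = Add(301, Mul(-1, -337340)) = Add(301, 337340) = 337641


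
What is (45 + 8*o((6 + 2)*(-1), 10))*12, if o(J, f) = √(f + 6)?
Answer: 924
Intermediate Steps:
o(J, f) = √(6 + f)
(45 + 8*o((6 + 2)*(-1), 10))*12 = (45 + 8*√(6 + 10))*12 = (45 + 8*√16)*12 = (45 + 8*4)*12 = (45 + 32)*12 = 77*12 = 924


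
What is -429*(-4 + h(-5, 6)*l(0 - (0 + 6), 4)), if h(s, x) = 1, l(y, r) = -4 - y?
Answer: 858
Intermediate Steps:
-429*(-4 + h(-5, 6)*l(0 - (0 + 6), 4)) = -429*(-4 + 1*(-4 - (0 - (0 + 6)))) = -429*(-4 + 1*(-4 - (0 - 1*6))) = -429*(-4 + 1*(-4 - (0 - 6))) = -429*(-4 + 1*(-4 - 1*(-6))) = -429*(-4 + 1*(-4 + 6)) = -429*(-4 + 1*2) = -429*(-4 + 2) = -429*(-2) = 858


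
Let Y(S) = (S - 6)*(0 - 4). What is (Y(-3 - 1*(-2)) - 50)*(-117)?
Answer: 2574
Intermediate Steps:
Y(S) = 24 - 4*S (Y(S) = (-6 + S)*(-4) = 24 - 4*S)
(Y(-3 - 1*(-2)) - 50)*(-117) = ((24 - 4*(-3 - 1*(-2))) - 50)*(-117) = ((24 - 4*(-3 + 2)) - 50)*(-117) = ((24 - 4*(-1)) - 50)*(-117) = ((24 + 4) - 50)*(-117) = (28 - 50)*(-117) = -22*(-117) = 2574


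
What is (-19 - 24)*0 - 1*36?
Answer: -36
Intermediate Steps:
(-19 - 24)*0 - 1*36 = -43*0 - 36 = 0 - 36 = -36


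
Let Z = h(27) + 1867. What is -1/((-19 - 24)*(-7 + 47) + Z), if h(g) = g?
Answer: -1/174 ≈ -0.0057471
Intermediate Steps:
Z = 1894 (Z = 27 + 1867 = 1894)
-1/((-19 - 24)*(-7 + 47) + Z) = -1/((-19 - 24)*(-7 + 47) + 1894) = -1/(-43*40 + 1894) = -1/(-1720 + 1894) = -1/174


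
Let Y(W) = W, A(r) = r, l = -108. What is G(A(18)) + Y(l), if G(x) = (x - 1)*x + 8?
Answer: 206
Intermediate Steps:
G(x) = 8 + x*(-1 + x) (G(x) = (-1 + x)*x + 8 = x*(-1 + x) + 8 = 8 + x*(-1 + x))
G(A(18)) + Y(l) = (8 + 18² - 1*18) - 108 = (8 + 324 - 18) - 108 = 314 - 108 = 206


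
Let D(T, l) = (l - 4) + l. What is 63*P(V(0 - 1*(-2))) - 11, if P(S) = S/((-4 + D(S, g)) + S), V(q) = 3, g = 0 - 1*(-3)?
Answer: 178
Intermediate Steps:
g = 3 (g = 0 + 3 = 3)
D(T, l) = -4 + 2*l (D(T, l) = (-4 + l) + l = -4 + 2*l)
P(S) = S/(-2 + S) (P(S) = S/((-4 + (-4 + 2*3)) + S) = S/((-4 + (-4 + 6)) + S) = S/((-4 + 2) + S) = S/(-2 + S))
63*P(V(0 - 1*(-2))) - 11 = 63*(3/(-2 + 3)) - 11 = 63*(3/1) - 11 = 63*(3*1) - 11 = 63*3 - 11 = 189 - 11 = 178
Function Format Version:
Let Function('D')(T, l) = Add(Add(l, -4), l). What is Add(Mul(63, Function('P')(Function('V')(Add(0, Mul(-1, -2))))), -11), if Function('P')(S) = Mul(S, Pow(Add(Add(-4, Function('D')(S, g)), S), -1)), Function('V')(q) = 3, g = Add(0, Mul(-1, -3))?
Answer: 178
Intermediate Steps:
g = 3 (g = Add(0, 3) = 3)
Function('D')(T, l) = Add(-4, Mul(2, l)) (Function('D')(T, l) = Add(Add(-4, l), l) = Add(-4, Mul(2, l)))
Function('P')(S) = Mul(S, Pow(Add(-2, S), -1)) (Function('P')(S) = Mul(S, Pow(Add(Add(-4, Add(-4, Mul(2, 3))), S), -1)) = Mul(S, Pow(Add(Add(-4, Add(-4, 6)), S), -1)) = Mul(S, Pow(Add(Add(-4, 2), S), -1)) = Mul(S, Pow(Add(-2, S), -1)))
Add(Mul(63, Function('P')(Function('V')(Add(0, Mul(-1, -2))))), -11) = Add(Mul(63, Mul(3, Pow(Add(-2, 3), -1))), -11) = Add(Mul(63, Mul(3, Pow(1, -1))), -11) = Add(Mul(63, Mul(3, 1)), -11) = Add(Mul(63, 3), -11) = Add(189, -11) = 178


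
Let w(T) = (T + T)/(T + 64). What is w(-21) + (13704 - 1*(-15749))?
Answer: 1266437/43 ≈ 29452.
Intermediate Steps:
w(T) = 2*T/(64 + T) (w(T) = (2*T)/(64 + T) = 2*T/(64 + T))
w(-21) + (13704 - 1*(-15749)) = 2*(-21)/(64 - 21) + (13704 - 1*(-15749)) = 2*(-21)/43 + (13704 + 15749) = 2*(-21)*(1/43) + 29453 = -42/43 + 29453 = 1266437/43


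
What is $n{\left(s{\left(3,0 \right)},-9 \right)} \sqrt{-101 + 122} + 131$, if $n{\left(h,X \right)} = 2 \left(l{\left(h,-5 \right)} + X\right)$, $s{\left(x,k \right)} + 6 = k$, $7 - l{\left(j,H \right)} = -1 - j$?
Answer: $131 - 14 \sqrt{21} \approx 66.844$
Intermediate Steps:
$l{\left(j,H \right)} = 8 + j$ ($l{\left(j,H \right)} = 7 - \left(-1 - j\right) = 7 + \left(1 + j\right) = 8 + j$)
$s{\left(x,k \right)} = -6 + k$
$n{\left(h,X \right)} = 16 + 2 X + 2 h$ ($n{\left(h,X \right)} = 2 \left(\left(8 + h\right) + X\right) = 2 \left(8 + X + h\right) = 16 + 2 X + 2 h$)
$n{\left(s{\left(3,0 \right)},-9 \right)} \sqrt{-101 + 122} + 131 = \left(16 + 2 \left(-9\right) + 2 \left(-6 + 0\right)\right) \sqrt{-101 + 122} + 131 = \left(16 - 18 + 2 \left(-6\right)\right) \sqrt{21} + 131 = \left(16 - 18 - 12\right) \sqrt{21} + 131 = - 14 \sqrt{21} + 131 = 131 - 14 \sqrt{21}$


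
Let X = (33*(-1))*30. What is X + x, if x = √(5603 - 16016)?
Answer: -990 + 3*I*√1157 ≈ -990.0 + 102.04*I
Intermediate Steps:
x = 3*I*√1157 (x = √(-10413) = 3*I*√1157 ≈ 102.04*I)
X = -990 (X = -33*30 = -990)
X + x = -990 + 3*I*√1157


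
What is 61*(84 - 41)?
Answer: 2623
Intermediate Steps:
61*(84 - 41) = 61*43 = 2623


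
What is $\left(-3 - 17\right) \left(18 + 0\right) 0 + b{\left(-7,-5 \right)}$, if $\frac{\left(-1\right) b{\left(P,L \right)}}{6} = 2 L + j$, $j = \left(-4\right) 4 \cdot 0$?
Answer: $60$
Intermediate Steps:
$j = 0$ ($j = \left(-16\right) 0 = 0$)
$b{\left(P,L \right)} = - 12 L$ ($b{\left(P,L \right)} = - 6 \left(2 L + 0\right) = - 6 \cdot 2 L = - 12 L$)
$\left(-3 - 17\right) \left(18 + 0\right) 0 + b{\left(-7,-5 \right)} = \left(-3 - 17\right) \left(18 + 0\right) 0 - -60 = \left(-20\right) 18 \cdot 0 + 60 = \left(-360\right) 0 + 60 = 0 + 60 = 60$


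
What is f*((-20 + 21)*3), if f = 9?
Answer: 27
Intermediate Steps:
f*((-20 + 21)*3) = 9*((-20 + 21)*3) = 9*(1*3) = 9*3 = 27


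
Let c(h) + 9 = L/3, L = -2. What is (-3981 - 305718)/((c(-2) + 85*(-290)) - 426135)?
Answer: 929097/1352384 ≈ 0.68701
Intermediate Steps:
c(h) = -29/3 (c(h) = -9 - 2/3 = -29/3)
(-3981 - 305718)/((c(-2) + 85*(-290)) - 426135) = (-3981 - 305718)/((-29/3 + 85*(-290)) - 426135) = -309699/((-29/3 - 24650) - 426135) = -309699/(-73979/3 - 426135) = -309699/(-1352384/3) = -309699*(-3/1352384) = 929097/1352384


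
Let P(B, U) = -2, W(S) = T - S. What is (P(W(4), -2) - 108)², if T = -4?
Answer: 12100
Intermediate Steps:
W(S) = -4 - S
(P(W(4), -2) - 108)² = (-2 - 108)² = (-110)² = 12100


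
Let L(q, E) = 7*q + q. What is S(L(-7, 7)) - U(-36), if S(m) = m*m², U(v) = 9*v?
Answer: -175292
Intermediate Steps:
L(q, E) = 8*q
S(m) = m³
S(L(-7, 7)) - U(-36) = (8*(-7))³ - 9*(-36) = (-56)³ - 1*(-324) = -175616 + 324 = -175292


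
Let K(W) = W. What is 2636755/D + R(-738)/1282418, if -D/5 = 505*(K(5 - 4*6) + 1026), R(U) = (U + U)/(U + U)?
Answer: -676283906183/652154437630 ≈ -1.0370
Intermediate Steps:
R(U) = 1 (R(U) = (2*U)/((2*U)) = (2*U)*(1/(2*U)) = 1)
D = -2542675 (D = -2525*((5 - 4*6) + 1026) = -2525*((5 - 24) + 1026) = -2525*(-19 + 1026) = -2525*1007 = -5*508535 = -2542675)
2636755/D + R(-738)/1282418 = 2636755/(-2542675) + 1/1282418 = 2636755*(-1/2542675) + 1*(1/1282418) = -527351/508535 + 1/1282418 = -676283906183/652154437630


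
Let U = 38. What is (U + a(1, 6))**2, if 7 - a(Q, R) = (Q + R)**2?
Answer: 16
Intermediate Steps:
a(Q, R) = 7 - (Q + R)**2
(U + a(1, 6))**2 = (38 + (7 - (1 + 6)**2))**2 = (38 + (7 - 1*7**2))**2 = (38 + (7 - 1*49))**2 = (38 + (7 - 49))**2 = (38 - 42)**2 = (-4)**2 = 16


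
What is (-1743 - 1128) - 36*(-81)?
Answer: 45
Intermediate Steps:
(-1743 - 1128) - 36*(-81) = -2871 + 2916 = 45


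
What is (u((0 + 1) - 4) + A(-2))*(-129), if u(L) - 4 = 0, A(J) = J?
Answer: -258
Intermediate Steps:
u(L) = 4 (u(L) = 4 + 0 = 4)
(u((0 + 1) - 4) + A(-2))*(-129) = (4 - 2)*(-129) = 2*(-129) = -258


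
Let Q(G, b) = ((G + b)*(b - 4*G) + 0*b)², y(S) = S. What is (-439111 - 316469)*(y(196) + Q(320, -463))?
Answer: -46940456005969260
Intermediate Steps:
Q(G, b) = (G + b)²*(b - 4*G)² (Q(G, b) = ((G + b)*(b - 4*G) + 0)² = ((G + b)*(b - 4*G))² = (G + b)²*(b - 4*G)²)
(-439111 - 316469)*(y(196) + Q(320, -463)) = (-439111 - 316469)*(196 + (320 - 463)²*(-1*(-463) + 4*320)²) = -755580*(196 + (-143)²*(463 + 1280)²) = -755580*(196 + 20449*1743²) = -755580*(196 + 20449*3038049) = -755580*(196 + 62125064001) = -755580*62125064197 = -46940456005969260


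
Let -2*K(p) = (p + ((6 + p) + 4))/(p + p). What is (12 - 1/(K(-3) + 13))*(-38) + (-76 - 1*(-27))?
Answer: -10043/20 ≈ -502.15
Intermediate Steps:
K(p) = -(10 + 2*p)/(4*p) (K(p) = -(p + ((6 + p) + 4))/(2*(p + p)) = -(p + (10 + p))/(2*(2*p)) = -(10 + 2*p)*1/(2*p)/2 = -(10 + 2*p)/(4*p))
(12 - 1/(K(-3) + 13))*(-38) + (-76 - 1*(-27)) = (12 - 1/((1/2)*(-5 - 1*(-3))/(-3) + 13))*(-38) + (-76 - 1*(-27)) = (12 - 1/((1/2)*(-1/3)*(-5 + 3) + 13))*(-38) + (-76 + 27) = (12 - 1/((1/2)*(-1/3)*(-2) + 13))*(-38) - 49 = (12 - 1/(1/3 + 13))*(-38) - 49 = (12 - 1/40/3)*(-38) - 49 = (12 - 1*3/40)*(-38) - 49 = (12 - 3/40)*(-38) - 49 = (477/40)*(-38) - 49 = -9063/20 - 49 = -10043/20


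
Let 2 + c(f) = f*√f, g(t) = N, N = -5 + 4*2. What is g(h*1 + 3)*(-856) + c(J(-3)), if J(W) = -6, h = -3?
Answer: -2570 - 6*I*√6 ≈ -2570.0 - 14.697*I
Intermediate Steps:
N = 3 (N = -5 + 8 = 3)
g(t) = 3
c(f) = -2 + f^(3/2) (c(f) = -2 + f*√f = -2 + f^(3/2))
g(h*1 + 3)*(-856) + c(J(-3)) = 3*(-856) + (-2 + (-6)^(3/2)) = -2568 + (-2 - 6*I*√6) = -2570 - 6*I*√6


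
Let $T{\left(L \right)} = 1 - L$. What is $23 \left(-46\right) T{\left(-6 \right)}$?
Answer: $-7406$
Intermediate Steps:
$23 \left(-46\right) T{\left(-6 \right)} = 23 \left(-46\right) \left(1 - -6\right) = - 1058 \left(1 + 6\right) = \left(-1058\right) 7 = -7406$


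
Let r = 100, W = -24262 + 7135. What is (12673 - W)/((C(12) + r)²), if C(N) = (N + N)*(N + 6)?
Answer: 3725/35378 ≈ 0.10529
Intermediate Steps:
W = -17127
C(N) = 2*N*(6 + N) (C(N) = (2*N)*(6 + N) = 2*N*(6 + N))
(12673 - W)/((C(12) + r)²) = (12673 - 1*(-17127))/((2*12*(6 + 12) + 100)²) = (12673 + 17127)/((2*12*18 + 100)²) = 29800/((432 + 100)²) = 29800/(532²) = 29800/283024 = 29800*(1/283024) = 3725/35378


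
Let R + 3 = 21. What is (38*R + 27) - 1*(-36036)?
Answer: 36747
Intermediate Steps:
R = 18 (R = -3 + 21 = 18)
(38*R + 27) - 1*(-36036) = (38*18 + 27) - 1*(-36036) = (684 + 27) + 36036 = 711 + 36036 = 36747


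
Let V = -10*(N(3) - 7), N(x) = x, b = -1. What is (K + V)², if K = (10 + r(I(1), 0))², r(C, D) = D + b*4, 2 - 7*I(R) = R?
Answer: 5776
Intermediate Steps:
I(R) = 2/7 - R/7
r(C, D) = -4 + D (r(C, D) = D - 1*4 = D - 4 = -4 + D)
K = 36 (K = (10 + (-4 + 0))² = (10 - 4)² = 6² = 36)
V = 40 (V = -10*(3 - 7) = -10*(-4) = 40)
(K + V)² = (36 + 40)² = 76² = 5776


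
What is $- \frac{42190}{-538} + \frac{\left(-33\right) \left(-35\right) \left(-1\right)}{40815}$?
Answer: $\frac{57378782}{731949} \approx 78.392$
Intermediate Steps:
$- \frac{42190}{-538} + \frac{\left(-33\right) \left(-35\right) \left(-1\right)}{40815} = \left(-42190\right) \left(- \frac{1}{538}\right) + 1155 \left(-1\right) \frac{1}{40815} = \frac{21095}{269} - \frac{77}{2721} = \frac{57378782}{731949}$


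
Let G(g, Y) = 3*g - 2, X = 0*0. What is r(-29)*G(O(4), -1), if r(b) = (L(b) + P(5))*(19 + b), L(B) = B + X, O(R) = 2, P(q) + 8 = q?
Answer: 1280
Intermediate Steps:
P(q) = -8 + q
X = 0
L(B) = B (L(B) = B + 0 = B)
G(g, Y) = -2 + 3*g
r(b) = (-3 + b)*(19 + b) (r(b) = (b + (-8 + 5))*(19 + b) = (b - 3)*(19 + b) = (-3 + b)*(19 + b))
r(-29)*G(O(4), -1) = (-57 + (-29)² + 16*(-29))*(-2 + 3*2) = (-57 + 841 - 464)*(-2 + 6) = 320*4 = 1280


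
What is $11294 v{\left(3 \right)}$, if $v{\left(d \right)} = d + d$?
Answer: $67764$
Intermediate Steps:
$v{\left(d \right)} = 2 d$
$11294 v{\left(3 \right)} = 11294 \cdot 2 \cdot 3 = 11294 \cdot 6 = 67764$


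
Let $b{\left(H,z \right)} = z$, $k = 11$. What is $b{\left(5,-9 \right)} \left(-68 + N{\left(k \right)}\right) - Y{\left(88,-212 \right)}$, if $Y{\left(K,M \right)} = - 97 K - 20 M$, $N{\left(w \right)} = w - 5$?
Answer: $4854$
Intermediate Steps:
$N{\left(w \right)} = -5 + w$
$b{\left(5,-9 \right)} \left(-68 + N{\left(k \right)}\right) - Y{\left(88,-212 \right)} = - 9 \left(-68 + \left(-5 + 11\right)\right) - \left(\left(-97\right) 88 - -4240\right) = - 9 \left(-68 + 6\right) - \left(-8536 + 4240\right) = \left(-9\right) \left(-62\right) - -4296 = 558 + 4296 = 4854$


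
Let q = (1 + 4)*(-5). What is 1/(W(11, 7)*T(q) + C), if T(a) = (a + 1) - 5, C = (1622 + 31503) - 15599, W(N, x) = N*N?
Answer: 1/14017 ≈ 7.1342e-5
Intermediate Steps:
W(N, x) = N²
q = -25 (q = 5*(-5) = -25)
C = 17526 (C = 33125 - 15599 = 17526)
T(a) = -4 + a (T(a) = (1 + a) - 5 = -4 + a)
1/(W(11, 7)*T(q) + C) = 1/(11²*(-4 - 25) + 17526) = 1/(121*(-29) + 17526) = 1/(-3509 + 17526) = 1/14017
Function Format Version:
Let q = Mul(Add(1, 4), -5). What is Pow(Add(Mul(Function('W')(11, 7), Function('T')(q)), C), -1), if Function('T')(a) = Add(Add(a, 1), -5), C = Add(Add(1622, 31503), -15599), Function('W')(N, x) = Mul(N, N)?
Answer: Rational(1, 14017) ≈ 7.1342e-5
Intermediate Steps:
Function('W')(N, x) = Pow(N, 2)
q = -25 (q = Mul(5, -5) = -25)
C = 17526 (C = Add(33125, -15599) = 17526)
Function('T')(a) = Add(-4, a) (Function('T')(a) = Add(Add(1, a), -5) = Add(-4, a))
Pow(Add(Mul(Function('W')(11, 7), Function('T')(q)), C), -1) = Pow(Add(Mul(Pow(11, 2), Add(-4, -25)), 17526), -1) = Pow(Add(Mul(121, -29), 17526), -1) = Pow(Add(-3509, 17526), -1) = Pow(14017, -1) = Rational(1, 14017)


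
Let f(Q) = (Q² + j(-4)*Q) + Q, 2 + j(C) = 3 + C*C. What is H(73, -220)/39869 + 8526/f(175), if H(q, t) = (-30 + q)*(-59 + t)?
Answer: -9325083/192367925 ≈ -0.048475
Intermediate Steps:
H(q, t) = (-59 + t)*(-30 + q)
j(C) = 1 + C² (j(C) = -2 + (3 + C*C) = -2 + (3 + C²) = 1 + C²)
f(Q) = Q² + 18*Q (f(Q) = (Q² + (1 + (-4)²)*Q) + Q = (Q² + (1 + 16)*Q) + Q = (Q² + 17*Q) + Q = Q² + 18*Q)
H(73, -220)/39869 + 8526/f(175) = (1770 - 59*73 - 30*(-220) + 73*(-220))/39869 + 8526/((175*(18 + 175))) = (1770 - 4307 + 6600 - 16060)*(1/39869) + 8526/((175*193)) = -11997*1/39869 + 8526/33775 = -11997/39869 + 8526*(1/33775) = -11997/39869 + 1218/4825 = -9325083/192367925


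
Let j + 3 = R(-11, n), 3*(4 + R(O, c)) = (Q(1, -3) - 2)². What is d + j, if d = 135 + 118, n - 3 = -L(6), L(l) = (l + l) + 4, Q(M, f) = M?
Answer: 739/3 ≈ 246.33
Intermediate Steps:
L(l) = 4 + 2*l (L(l) = 2*l + 4 = 4 + 2*l)
n = -13 (n = 3 - (4 + 2*6) = 3 - (4 + 12) = 3 - 1*16 = 3 - 16 = -13)
R(O, c) = -11/3 (R(O, c) = -4 + (1 - 2)²/3 = -4 + (⅓)*(-1)² = -4 + (⅓)*1 = -4 + ⅓ = -11/3)
j = -20/3 (j = -3 - 11/3 = -20/3 ≈ -6.6667)
d = 253
d + j = 253 - 20/3 = 739/3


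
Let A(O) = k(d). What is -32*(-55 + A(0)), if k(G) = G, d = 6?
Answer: 1568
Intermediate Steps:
A(O) = 6
-32*(-55 + A(0)) = -32*(-55 + 6) = -32*(-49) = 1568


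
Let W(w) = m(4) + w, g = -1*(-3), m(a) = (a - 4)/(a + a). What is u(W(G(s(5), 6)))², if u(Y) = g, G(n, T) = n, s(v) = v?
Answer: 9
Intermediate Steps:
m(a) = (-4 + a)/(2*a) (m(a) = (-4 + a)/((2*a)) = (-4 + a)*(1/(2*a)) = (-4 + a)/(2*a))
g = 3
W(w) = w (W(w) = (½)*(-4 + 4)/4 + w = (½)*(¼)*0 + w = 0 + w = w)
u(Y) = 3
u(W(G(s(5), 6)))² = 3² = 9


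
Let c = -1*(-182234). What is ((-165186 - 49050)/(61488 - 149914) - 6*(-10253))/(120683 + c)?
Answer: 2720002452/13392869321 ≈ 0.20309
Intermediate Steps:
c = 182234
((-165186 - 49050)/(61488 - 149914) - 6*(-10253))/(120683 + c) = ((-165186 - 49050)/(61488 - 149914) - 6*(-10253))/(120683 + 182234) = (-214236/(-88426) + 61518)/302917 = (-214236*(-1/88426) + 61518)*(1/302917) = (107118/44213 + 61518)*(1/302917) = (2720002452/44213)*(1/302917) = 2720002452/13392869321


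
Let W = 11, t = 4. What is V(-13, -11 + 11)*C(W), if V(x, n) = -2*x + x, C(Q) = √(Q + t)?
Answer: 13*√15 ≈ 50.349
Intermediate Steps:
C(Q) = √(4 + Q) (C(Q) = √(Q + 4) = √(4 + Q))
V(x, n) = -x
V(-13, -11 + 11)*C(W) = (-1*(-13))*√(4 + 11) = 13*√15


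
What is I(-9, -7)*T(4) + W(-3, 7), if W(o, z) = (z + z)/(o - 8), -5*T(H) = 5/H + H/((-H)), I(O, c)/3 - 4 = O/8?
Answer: -2999/1760 ≈ -1.7040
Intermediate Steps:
I(O, c) = 12 + 3*O/8 (I(O, c) = 12 + 3*(O/8) = 12 + 3*O/8)
T(H) = ⅕ - 1/H (T(H) = -(5/H + H/((-H)))/5 = -(5/H + H*(-1/H))/5 = -(5/H - 1)/5 = -(-1 + 5/H)/5 = ⅕ - 1/H)
W(o, z) = 2*z/(-8 + o) (W(o, z) = (2*z)/(-8 + o) = 2*z/(-8 + o))
I(-9, -7)*T(4) + W(-3, 7) = (12 + (3/8)*(-9))*((⅕)*(-5 + 4)/4) + 2*7/(-8 - 3) = (12 - 27/8)*((⅕)*(¼)*(-1)) + 2*7/(-11) = (69/8)*(-1/20) + 2*7*(-1/11) = -69/160 - 14/11 = -2999/1760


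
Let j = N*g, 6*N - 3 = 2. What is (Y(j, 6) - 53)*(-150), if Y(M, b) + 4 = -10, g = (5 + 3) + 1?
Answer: 10050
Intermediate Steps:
N = ⅚ (N = ½ + (⅙)*2 = ½ + ⅓ = ⅚ ≈ 0.83333)
g = 9 (g = 8 + 1 = 9)
j = 15/2 (j = (⅚)*9 = 15/2 ≈ 7.5000)
Y(M, b) = -14 (Y(M, b) = -4 - 10 = -14)
(Y(j, 6) - 53)*(-150) = (-14 - 53)*(-150) = -67*(-150) = 10050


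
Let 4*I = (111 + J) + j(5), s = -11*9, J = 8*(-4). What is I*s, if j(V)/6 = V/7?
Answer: -57717/28 ≈ -2061.3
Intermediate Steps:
J = -32
s = -99
j(V) = 6*V/7 (j(V) = 6*(V/7) = 6*V/7)
I = 583/28 (I = ((111 - 32) + (6/7)*5)/4 = (79 + 30/7)/4 = (¼)*(583/7) = 583/28 ≈ 20.821)
I*s = (583/28)*(-99) = -57717/28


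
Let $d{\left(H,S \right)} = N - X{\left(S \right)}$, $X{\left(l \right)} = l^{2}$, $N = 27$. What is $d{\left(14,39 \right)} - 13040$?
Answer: $-14534$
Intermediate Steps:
$d{\left(H,S \right)} = 27 - S^{2}$
$d{\left(14,39 \right)} - 13040 = \left(27 - 39^{2}\right) - 13040 = \left(27 - 1521\right) - 13040 = -1494 - 13040 = -14534$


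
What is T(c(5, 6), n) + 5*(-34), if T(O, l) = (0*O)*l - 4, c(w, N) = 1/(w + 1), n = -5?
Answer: -174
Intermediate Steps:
c(w, N) = 1/(1 + w)
T(O, l) = -4 (T(O, l) = 0*l - 4 = 0 - 4 = -4)
T(c(5, 6), n) + 5*(-34) = -4 + 5*(-34) = -4 - 170 = -174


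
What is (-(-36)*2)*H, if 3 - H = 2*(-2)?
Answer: 504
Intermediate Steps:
H = 7 (H = 3 - 2*(-2) = 3 - 1*(-4) = 3 + 4 = 7)
(-(-36)*2)*H = -(-36)*2*7 = -6*(-12)*7 = 72*7 = 504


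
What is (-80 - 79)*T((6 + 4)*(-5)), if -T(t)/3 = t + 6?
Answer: -20988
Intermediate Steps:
T(t) = -18 - 3*t (T(t) = -3*(t + 6) = -3*(6 + t) = -18 - 3*t)
(-80 - 79)*T((6 + 4)*(-5)) = (-80 - 79)*(-18 - 3*(6 + 4)*(-5)) = -159*(-18 - 30*(-5)) = -159*(-18 - 3*(-50)) = -159*(-18 + 150) = -159*132 = -20988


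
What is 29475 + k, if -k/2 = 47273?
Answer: -65071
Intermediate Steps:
k = -94546 (k = -2*47273 = -94546)
29475 + k = 29475 - 94546 = -65071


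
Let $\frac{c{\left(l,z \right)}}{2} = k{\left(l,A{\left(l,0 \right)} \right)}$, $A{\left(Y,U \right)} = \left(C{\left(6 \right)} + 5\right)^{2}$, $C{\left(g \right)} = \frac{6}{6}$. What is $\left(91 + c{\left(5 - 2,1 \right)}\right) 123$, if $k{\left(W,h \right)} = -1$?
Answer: $10947$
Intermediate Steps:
$C{\left(g \right)} = 1$ ($C{\left(g \right)} = 6 \cdot \frac{1}{6} = 1$)
$A{\left(Y,U \right)} = 36$ ($A{\left(Y,U \right)} = \left(1 + 5\right)^{2} = 6^{2} = 36$)
$c{\left(l,z \right)} = -2$ ($c{\left(l,z \right)} = 2 \left(-1\right) = -2$)
$\left(91 + c{\left(5 - 2,1 \right)}\right) 123 = \left(91 - 2\right) 123 = 89 \cdot 123 = 10947$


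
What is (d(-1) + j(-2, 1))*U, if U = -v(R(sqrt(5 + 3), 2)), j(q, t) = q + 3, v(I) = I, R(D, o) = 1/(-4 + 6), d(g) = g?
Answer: 0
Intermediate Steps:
R(D, o) = 1/2
j(q, t) = 3 + q
U = -1/2 (U = -1*1/2 = -1/2 ≈ -0.50000)
(d(-1) + j(-2, 1))*U = (-1 + (3 - 2))*(-1/2) = (-1 + 1)*(-1/2) = 0*(-1/2) = 0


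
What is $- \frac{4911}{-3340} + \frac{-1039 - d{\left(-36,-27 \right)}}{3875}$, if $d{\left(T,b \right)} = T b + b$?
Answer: $\frac{80023}{83500} \approx 0.95836$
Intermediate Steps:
$d{\left(T,b \right)} = b + T b$
$- \frac{4911}{-3340} + \frac{-1039 - d{\left(-36,-27 \right)}}{3875} = - \frac{4911}{-3340} + \frac{-1039 - - 27 \left(1 - 36\right)}{3875} = \left(-4911\right) \left(- \frac{1}{3340}\right) + \left(-1039 - \left(-27\right) \left(-35\right)\right) \frac{1}{3875} = \frac{4911}{3340} + \left(-1039 - 945\right) \frac{1}{3875} = \frac{4911}{3340} - \frac{64}{125} = \frac{80023}{83500}$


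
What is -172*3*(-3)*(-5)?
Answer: -7740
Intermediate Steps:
-172*3*(-3)*(-5) = -(-1548)*(-5) = -172*45 = -7740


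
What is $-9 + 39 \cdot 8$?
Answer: $303$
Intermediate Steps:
$-9 + 39 \cdot 8 = -9 + 312 = 303$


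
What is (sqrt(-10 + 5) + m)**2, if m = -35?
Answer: (35 - I*sqrt(5))**2 ≈ 1220.0 - 156.52*I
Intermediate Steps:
(sqrt(-10 + 5) + m)**2 = (sqrt(-10 + 5) - 35)**2 = (sqrt(-5) - 35)**2 = (I*sqrt(5) - 35)**2 = (-35 + I*sqrt(5))**2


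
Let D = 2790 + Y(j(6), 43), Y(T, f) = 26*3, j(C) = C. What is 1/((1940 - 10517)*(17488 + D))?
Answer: -1/174593412 ≈ -5.7276e-9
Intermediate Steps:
Y(T, f) = 78
D = 2868 (D = 2790 + 78 = 2868)
1/((1940 - 10517)*(17488 + D)) = 1/((1940 - 10517)*(17488 + 2868)) = 1/(-8577*20356) = 1/(-174593412) = -1/174593412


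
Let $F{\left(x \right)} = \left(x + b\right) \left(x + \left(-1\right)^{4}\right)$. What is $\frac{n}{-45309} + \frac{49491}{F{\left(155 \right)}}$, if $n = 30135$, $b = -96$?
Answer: $\frac{16795087}{3564308} \approx 4.712$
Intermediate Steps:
$F{\left(x \right)} = \left(1 + x\right) \left(-96 + x\right)$ ($F{\left(x \right)} = \left(x - 96\right) \left(x + \left(-1\right)^{4}\right) = \left(-96 + x\right) \left(x + 1\right) = \left(-96 + x\right) \left(1 + x\right) = \left(1 + x\right) \left(-96 + x\right)$)
$\frac{n}{-45309} + \frac{49491}{F{\left(155 \right)}} = \frac{30135}{-45309} + \frac{49491}{-96 + 155^{2} - 14725} = 30135 \left(- \frac{1}{45309}\right) + \frac{49491}{-96 + 24025 - 14725} = - \frac{10045}{15103} + \frac{49491}{9204} = - \frac{10045}{15103} + 49491 \cdot \frac{1}{9204} = - \frac{10045}{15103} + \frac{1269}{236} = \frac{16795087}{3564308}$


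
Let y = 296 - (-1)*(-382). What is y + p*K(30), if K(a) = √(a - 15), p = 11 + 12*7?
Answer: -86 + 95*√15 ≈ 281.93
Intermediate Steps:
y = -86 (y = 296 - 1*382 = 296 - 382 = -86)
p = 95 (p = 11 + 84 = 95)
K(a) = √(-15 + a)
y + p*K(30) = -86 + 95*√(-15 + 30) = -86 + 95*√15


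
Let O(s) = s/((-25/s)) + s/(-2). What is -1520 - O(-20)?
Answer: -1514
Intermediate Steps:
O(s) = -s/2 - s²/25 (O(s) = s*(-s/25) + s*(-½) = -s²/25 - s/2 = -s/2 - s²/25)
-1520 - O(-20) = -1520 - (-1)*(-20)*(25 + 2*(-20))/50 = -1520 - (-1)*(-20)*(25 - 40)/50 = -1520 - (-1)*(-20)*(-15)/50 = -1520 - 1*(-6) = -1520 + 6 = -1514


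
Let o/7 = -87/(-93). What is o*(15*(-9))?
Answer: -27405/31 ≈ -884.03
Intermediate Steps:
o = 203/31 (o = 7*(-87/(-93)) = 7*(-87*(-1/93)) = 7*(29/31) = 203/31 ≈ 6.5484)
o*(15*(-9)) = 203*(15*(-9))/31 = (203/31)*(-135) = -27405/31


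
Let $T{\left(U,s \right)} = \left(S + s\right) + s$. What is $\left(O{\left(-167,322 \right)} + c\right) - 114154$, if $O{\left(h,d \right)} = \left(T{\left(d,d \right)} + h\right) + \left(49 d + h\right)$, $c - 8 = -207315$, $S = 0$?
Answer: $-305373$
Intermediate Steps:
$c = -207307$ ($c = 8 - 207315 = -207307$)
$T{\left(U,s \right)} = 2 s$ ($T{\left(U,s \right)} = \left(0 + s\right) + s = s + s = 2 s$)
$O{\left(h,d \right)} = 2 h + 51 d$ ($O{\left(h,d \right)} = \left(2 d + h\right) + \left(49 d + h\right) = \left(h + 2 d\right) + \left(h + 49 d\right) = 2 h + 51 d$)
$\left(O{\left(-167,322 \right)} + c\right) - 114154 = \left(\left(2 \left(-167\right) + 51 \cdot 322\right) - 207307\right) - 114154 = \left(\left(-334 + 16422\right) - 207307\right) - 114154 = \left(16088 - 207307\right) - 114154 = -191219 - 114154 = -305373$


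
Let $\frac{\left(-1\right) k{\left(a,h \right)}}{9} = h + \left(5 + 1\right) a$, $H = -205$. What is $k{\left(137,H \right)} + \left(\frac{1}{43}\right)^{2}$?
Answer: $- \frac{10267496}{1849} \approx -5553.0$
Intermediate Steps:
$k{\left(a,h \right)} = - 54 a - 9 h$ ($k{\left(a,h \right)} = - 9 \left(h + \left(5 + 1\right) a\right) = - 9 \left(h + 6 a\right) = - 54 a - 9 h$)
$k{\left(137,H \right)} + \left(\frac{1}{43}\right)^{2} = \left(\left(-54\right) 137 - -1845\right) + \left(\frac{1}{43}\right)^{2} = \left(-7398 + 1845\right) + \left(\frac{1}{43}\right)^{2} = -5553 + \frac{1}{1849} = - \frac{10267496}{1849}$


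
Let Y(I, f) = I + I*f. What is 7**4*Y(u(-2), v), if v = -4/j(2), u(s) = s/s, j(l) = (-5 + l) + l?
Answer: 12005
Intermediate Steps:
j(l) = -5 + 2*l
u(s) = 1
v = 4 (v = -4/(-5 + 2*2) = -4/(-5 + 4) = -4/(-1) = -4*(-1) = 4)
7**4*Y(u(-2), v) = 7**4*(1*(1 + 4)) = 2401*(1*5) = 2401*5 = 12005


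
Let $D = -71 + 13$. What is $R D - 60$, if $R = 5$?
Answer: $-350$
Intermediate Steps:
$D = -58$
$R D - 60 = 5 \left(-58\right) - 60 = -290 - 60 = -350$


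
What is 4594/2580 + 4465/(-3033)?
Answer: 402317/1304190 ≈ 0.30848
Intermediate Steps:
4594/2580 + 4465/(-3033) = 4594*(1/2580) + 4465*(-1/3033) = 2297/1290 - 4465/3033 = 402317/1304190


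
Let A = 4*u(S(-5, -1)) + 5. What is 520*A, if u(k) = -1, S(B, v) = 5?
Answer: 520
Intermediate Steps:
A = 1 (A = 4*(-1) + 5 = -4 + 5 = 1)
520*A = 520*1 = 520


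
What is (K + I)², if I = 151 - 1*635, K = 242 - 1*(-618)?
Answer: 141376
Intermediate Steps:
K = 860 (K = 242 + 618 = 860)
I = -484 (I = 151 - 635 = -484)
(K + I)² = (860 - 484)² = 376² = 141376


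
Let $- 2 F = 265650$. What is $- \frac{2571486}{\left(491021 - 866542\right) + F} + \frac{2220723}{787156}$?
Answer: $\frac{36663445209}{4652879116} \approx 7.8797$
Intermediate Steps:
$F = -132825$ ($F = \left(- \frac{1}{2}\right) 265650 = -132825$)
$- \frac{2571486}{\left(491021 - 866542\right) + F} + \frac{2220723}{787156} = - \frac{2571486}{\left(491021 - 866542\right) - 132825} + \frac{2220723}{787156} = - \frac{2571486}{-375521 - 132825} + 2220723 \cdot \frac{1}{787156} = - \frac{2571486}{-508346} + \frac{2220723}{787156} = \left(-2571486\right) \left(- \frac{1}{508346}\right) + \frac{2220723}{787156} = \frac{29901}{5911} + \frac{2220723}{787156} = \frac{36663445209}{4652879116}$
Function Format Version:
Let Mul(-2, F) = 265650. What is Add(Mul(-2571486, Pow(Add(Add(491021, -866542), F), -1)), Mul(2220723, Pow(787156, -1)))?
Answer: Rational(36663445209, 4652879116) ≈ 7.8797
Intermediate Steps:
F = -132825 (F = Mul(Rational(-1, 2), 265650) = -132825)
Add(Mul(-2571486, Pow(Add(Add(491021, -866542), F), -1)), Mul(2220723, Pow(787156, -1))) = Add(Mul(-2571486, Pow(Add(Add(491021, -866542), -132825), -1)), Mul(2220723, Pow(787156, -1))) = Add(Mul(-2571486, Pow(Add(-375521, -132825), -1)), Mul(2220723, Rational(1, 787156))) = Add(Mul(-2571486, Pow(-508346, -1)), Rational(2220723, 787156)) = Add(Mul(-2571486, Rational(-1, 508346)), Rational(2220723, 787156)) = Add(Rational(29901, 5911), Rational(2220723, 787156)) = Rational(36663445209, 4652879116)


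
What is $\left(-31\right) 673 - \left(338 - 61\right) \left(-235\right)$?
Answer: $44232$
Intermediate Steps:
$\left(-31\right) 673 - \left(338 - 61\right) \left(-235\right) = -20863 - 277 \left(-235\right) = -20863 - -65095 = -20863 + 65095 = 44232$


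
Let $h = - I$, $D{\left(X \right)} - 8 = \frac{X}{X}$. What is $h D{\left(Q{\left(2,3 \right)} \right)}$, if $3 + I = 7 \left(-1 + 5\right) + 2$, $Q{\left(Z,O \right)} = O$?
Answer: $-243$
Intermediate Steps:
$D{\left(X \right)} = 9$ ($D{\left(X \right)} = 8 + \frac{X}{X} = 8 + 1 = 9$)
$I = 27$ ($I = -3 + \left(7 \left(-1 + 5\right) + 2\right) = -3 + \left(7 \cdot 4 + 2\right) = -3 + \left(28 + 2\right) = -3 + 30 = 27$)
$h = -27$ ($h = \left(-1\right) 27 = -27$)
$h D{\left(Q{\left(2,3 \right)} \right)} = \left(-27\right) 9 = -243$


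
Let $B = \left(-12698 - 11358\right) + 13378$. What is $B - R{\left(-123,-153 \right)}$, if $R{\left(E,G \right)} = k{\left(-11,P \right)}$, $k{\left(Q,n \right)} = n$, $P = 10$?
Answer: $-10688$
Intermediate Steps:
$R{\left(E,G \right)} = 10$
$B = -10678$ ($B = -24056 + 13378 = -10678$)
$B - R{\left(-123,-153 \right)} = -10678 - 10 = -10688$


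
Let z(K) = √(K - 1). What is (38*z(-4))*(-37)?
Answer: -1406*I*√5 ≈ -3143.9*I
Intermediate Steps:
z(K) = √(-1 + K)
(38*z(-4))*(-37) = (38*√(-1 - 4))*(-37) = (38*√(-5))*(-37) = (38*(I*√5))*(-37) = (38*I*√5)*(-37) = -1406*I*√5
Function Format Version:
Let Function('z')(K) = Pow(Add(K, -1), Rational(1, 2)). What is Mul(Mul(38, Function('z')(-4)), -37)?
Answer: Mul(-1406, I, Pow(5, Rational(1, 2))) ≈ Mul(-3143.9, I)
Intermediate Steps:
Function('z')(K) = Pow(Add(-1, K), Rational(1, 2))
Mul(Mul(38, Function('z')(-4)), -37) = Mul(Mul(38, Pow(Add(-1, -4), Rational(1, 2))), -37) = Mul(Mul(38, Pow(-5, Rational(1, 2))), -37) = Mul(Mul(38, Mul(I, Pow(5, Rational(1, 2)))), -37) = Mul(Mul(38, I, Pow(5, Rational(1, 2))), -37) = Mul(-1406, I, Pow(5, Rational(1, 2)))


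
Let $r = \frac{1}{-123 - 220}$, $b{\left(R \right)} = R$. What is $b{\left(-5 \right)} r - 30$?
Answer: $- \frac{10285}{343} \approx -29.985$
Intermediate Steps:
$r = - \frac{1}{343}$ ($r = \frac{1}{-123 - 220} = \frac{1}{-343} = - \frac{1}{343} \approx -0.0029155$)
$b{\left(-5 \right)} r - 30 = \left(-5\right) \left(- \frac{1}{343}\right) - 30 = \frac{5}{343} - 30 = - \frac{10285}{343}$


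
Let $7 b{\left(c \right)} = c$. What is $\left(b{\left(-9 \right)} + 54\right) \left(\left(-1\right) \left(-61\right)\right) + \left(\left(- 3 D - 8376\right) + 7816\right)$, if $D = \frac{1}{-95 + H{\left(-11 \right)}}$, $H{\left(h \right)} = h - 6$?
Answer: $\frac{297427}{112} \approx 2655.6$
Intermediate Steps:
$H{\left(h \right)} = -6 + h$
$b{\left(c \right)} = \frac{c}{7}$
$D = - \frac{1}{112}$ ($D = \frac{1}{-95 - 17} = \frac{1}{-112} = - \frac{1}{112} \approx -0.0089286$)
$\left(b{\left(-9 \right)} + 54\right) \left(\left(-1\right) \left(-61\right)\right) + \left(\left(- 3 D - 8376\right) + 7816\right) = \left(\frac{1}{7} \left(-9\right) + 54\right) \left(\left(-1\right) \left(-61\right)\right) + \left(\left(\left(-3\right) \left(- \frac{1}{112}\right) - 8376\right) + 7816\right) = \left(- \frac{9}{7} + 54\right) 61 + \left(\left(\frac{3}{112} - 8376\right) + 7816\right) = \frac{369}{7} \cdot 61 + \left(- \frac{938109}{112} + 7816\right) = \frac{22509}{7} - \frac{62717}{112} = \frac{297427}{112}$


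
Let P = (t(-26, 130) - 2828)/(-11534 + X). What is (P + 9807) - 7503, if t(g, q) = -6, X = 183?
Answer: 26155538/11351 ≈ 2304.3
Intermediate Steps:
P = 2834/11351 (P = (-6 - 2828)/(-11534 + 183) = -2834/(-11351) = -2834*(-1/11351) = 2834/11351 ≈ 0.24967)
(P + 9807) - 7503 = (2834/11351 + 9807) - 7503 = 111322091/11351 - 7503 = 26155538/11351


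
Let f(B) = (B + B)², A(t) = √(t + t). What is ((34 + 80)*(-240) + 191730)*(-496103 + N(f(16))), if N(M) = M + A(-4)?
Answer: -81376135230 + 328740*I*√2 ≈ -8.1376e+10 + 4.6491e+5*I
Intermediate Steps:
A(t) = √2*√t (A(t) = √(2*t) = √2*√t)
f(B) = 4*B² (f(B) = (2*B)² = 4*B²)
N(M) = M + 2*I*√2 (N(M) = M + √2*√(-4) = M + √2*(2*I) = M + 2*I*√2)
((34 + 80)*(-240) + 191730)*(-496103 + N(f(16))) = ((34 + 80)*(-240) + 191730)*(-496103 + (4*16² + 2*I*√2)) = (114*(-240) + 191730)*(-496103 + (4*256 + 2*I*√2)) = (-27360 + 191730)*(-496103 + (1024 + 2*I*√2)) = 164370*(-495079 + 2*I*√2) = -81376135230 + 328740*I*√2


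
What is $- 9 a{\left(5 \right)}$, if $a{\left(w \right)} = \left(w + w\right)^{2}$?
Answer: $-900$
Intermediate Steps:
$a{\left(w \right)} = 4 w^{2}$ ($a{\left(w \right)} = \left(2 w\right)^{2} = 4 w^{2}$)
$- 9 a{\left(5 \right)} = - 9 \cdot 4 \cdot 5^{2} = - 9 \cdot 4 \cdot 25 = \left(-9\right) 100 = -900$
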